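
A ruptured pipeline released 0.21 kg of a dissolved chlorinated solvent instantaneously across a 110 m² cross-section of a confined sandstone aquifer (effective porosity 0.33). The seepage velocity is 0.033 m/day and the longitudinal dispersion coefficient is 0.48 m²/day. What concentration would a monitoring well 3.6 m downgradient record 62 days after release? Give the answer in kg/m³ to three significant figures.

For an instantaneous plane source, C(x,t) = M/(n_e·A·√(4πDt)) · exp(−(x−vt)²/(4Dt)), with n_e·A the pore (flow) area.
Plume center vt = 0.033 × 62 = 2.046 m, so the well at 3.6 m is 1.554 m downgradient of the peak.
√(4πDt) = 19.34 m, giving peak height M/(n_e·A·√(4πDt)) = 0.21/(0.33 × 110 × 19.34) = 0.0002991 kg/m³.
(x−vt)²/(4Dt) = (1.554)²/(4 × 0.48 × 62) = 0.02029; exp(−0.02029) = 0.9799.
C = 0.0002991 × 0.9799 = 0.000293 kg/m³.

0.000293 kg/m³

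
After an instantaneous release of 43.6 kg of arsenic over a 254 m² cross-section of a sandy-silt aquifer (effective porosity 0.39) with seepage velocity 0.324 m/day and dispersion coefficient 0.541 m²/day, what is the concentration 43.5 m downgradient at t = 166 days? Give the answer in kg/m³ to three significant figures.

0.00976 kg/m³

For an instantaneous plane source, C(x,t) = M/(n_e·A·√(4πDt)) · exp(−(x−vt)²/(4Dt)), with n_e·A the pore (flow) area.
Plume center vt = 0.324 × 166 = 53.784 m, so the well at 43.5 m is 10.284 m upgradient of the peak.
√(4πDt) = 33.59 m, giving peak height M/(n_e·A·√(4πDt)) = 43.6/(0.39 × 254 × 33.59) = 0.01310 kg/m³.
(x−vt)²/(4Dt) = (-10.284)²/(4 × 0.541 × 166) = 0.2944; exp(−0.2944) = 0.7450.
C = 0.01310 × 0.7450 = 0.00976 kg/m³.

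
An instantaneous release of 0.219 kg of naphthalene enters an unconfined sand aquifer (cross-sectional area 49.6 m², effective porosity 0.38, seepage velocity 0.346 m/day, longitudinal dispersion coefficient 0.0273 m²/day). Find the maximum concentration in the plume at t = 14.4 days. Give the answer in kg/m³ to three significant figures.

0.00523 kg/m³

The peak of an instantaneous 1D plume sits at x = vt; there the Gaussian factor is 1 and C_max = M/(n_e·A·√(4πDt)), where n_e·A is the pore area the mass is dissolved in.
√(4πDt) = √(4π × 0.0273 × 14.4) = 2.223 m, so C_max = 0.219/(0.38 × 49.6 × 2.223) = 0.00523 kg/m³.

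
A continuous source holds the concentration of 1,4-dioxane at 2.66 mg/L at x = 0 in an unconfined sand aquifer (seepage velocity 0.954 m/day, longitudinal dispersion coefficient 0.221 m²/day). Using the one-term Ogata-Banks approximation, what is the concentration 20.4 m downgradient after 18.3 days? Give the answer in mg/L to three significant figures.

For a continuous step input, C/C₀ ≈ ½·erfc((x−vt)/(2√(Dt))).
vt = 0.954 × 18.3 = 17.4582 m and 2√(Dt) = 2√(0.221 × 18.3) = 4.022 m.
Argument (x−vt)/(2√(Dt)) = (20.4 − 17.4582)/4.022 = 0.7314; ½·erfc(0.7314) = 0.1505.
C = 2.66 × 0.1505 = 0.400 mg/L.

0.400 mg/L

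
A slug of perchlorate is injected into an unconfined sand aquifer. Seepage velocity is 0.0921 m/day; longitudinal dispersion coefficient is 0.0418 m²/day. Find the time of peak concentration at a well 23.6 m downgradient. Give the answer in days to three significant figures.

251 days

For the 1D instantaneous-source solution, setting ∂C/∂t = 0 at fixed x gives v²t² + 2Dt − x² = 0, so t = (√(D² + v²x²) − D)/v².
√(D² + v²x²) = √(0.0418² + 0.0921² × 23.6²) = 2.174; v² = 0.00848241.
t = (2.174 − 0.0418)/0.00848241 = 251 days (vs. the pure-advection estimate x/v = 256 d).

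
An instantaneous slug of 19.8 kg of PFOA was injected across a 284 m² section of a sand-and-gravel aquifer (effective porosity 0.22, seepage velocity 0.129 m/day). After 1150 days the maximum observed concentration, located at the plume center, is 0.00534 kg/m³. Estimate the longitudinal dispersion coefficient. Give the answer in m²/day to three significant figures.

0.244 m²/day

At the plume center C_max = M/(n_e·A·√(4πDt)), so D = M²/(4πt·(n_e·A·C_max)²).
n_e·A·C_max = 0.22 × 284 × 0.00534 = 0.3336 kg/m.
D = 19.8²/(4π × 1150 × 0.3336²) = 0.244 m²/day.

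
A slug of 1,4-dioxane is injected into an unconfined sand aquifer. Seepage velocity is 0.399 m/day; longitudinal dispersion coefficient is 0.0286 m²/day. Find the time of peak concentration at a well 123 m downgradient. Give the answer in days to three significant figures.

308 days

For the 1D instantaneous-source solution, setting ∂C/∂t = 0 at fixed x gives v²t² + 2Dt − x² = 0, so t = (√(D² + v²x²) − D)/v².
√(D² + v²x²) = √(0.0286² + 0.399² × 123²) = 49.08; v² = 0.159201.
t = (49.08 − 0.0286)/0.159201 = 308 days (vs. the pure-advection estimate x/v = 308 d).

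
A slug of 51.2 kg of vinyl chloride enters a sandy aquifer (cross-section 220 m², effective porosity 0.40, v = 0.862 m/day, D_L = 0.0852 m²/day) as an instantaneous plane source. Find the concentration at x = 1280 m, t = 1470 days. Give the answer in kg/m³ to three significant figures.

0.0105 kg/m³

For an instantaneous plane source, C(x,t) = M/(n_e·A·√(4πDt)) · exp(−(x−vt)²/(4Dt)), with n_e·A the pore (flow) area.
Plume center vt = 0.862 × 1470 = 1267.14 m, so the well at 1280 m is 12.86 m downgradient of the peak.
√(4πDt) = 39.67 m, giving peak height M/(n_e·A·√(4πDt)) = 51.2/(0.40 × 220 × 39.67) = 0.01467 kg/m³.
(x−vt)²/(4Dt) = (12.86)²/(4 × 0.0852 × 1470) = 0.3301; exp(−0.3301) = 0.7189.
C = 0.01467 × 0.7189 = 0.0105 kg/m³.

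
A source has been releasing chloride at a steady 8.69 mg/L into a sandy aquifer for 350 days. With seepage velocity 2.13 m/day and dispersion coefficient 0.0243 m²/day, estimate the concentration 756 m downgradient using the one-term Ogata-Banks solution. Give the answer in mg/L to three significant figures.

For a continuous step input, C/C₀ ≈ ½·erfc((x−vt)/(2√(Dt))).
vt = 2.13 × 350 = 745.5 m and 2√(Dt) = 2√(0.0243 × 350) = 5.833 m.
Argument (x−vt)/(2√(Dt)) = (756 − 745.5)/5.833 = 1.800; ½·erfc(1.800) = 0.005455.
C = 8.69 × 0.005455 = 0.0474 mg/L.

0.0474 mg/L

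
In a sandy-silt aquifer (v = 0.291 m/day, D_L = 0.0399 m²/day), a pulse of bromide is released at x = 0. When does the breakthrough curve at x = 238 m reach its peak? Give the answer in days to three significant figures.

For the 1D instantaneous-source solution, setting ∂C/∂t = 0 at fixed x gives v²t² + 2Dt − x² = 0, so t = (√(D² + v²x²) − D)/v².
√(D² + v²x²) = √(0.0399² + 0.291² × 238²) = 69.26; v² = 0.084681.
t = (69.26 − 0.0399)/0.084681 = 817 days (vs. the pure-advection estimate x/v = 818 d).

817 days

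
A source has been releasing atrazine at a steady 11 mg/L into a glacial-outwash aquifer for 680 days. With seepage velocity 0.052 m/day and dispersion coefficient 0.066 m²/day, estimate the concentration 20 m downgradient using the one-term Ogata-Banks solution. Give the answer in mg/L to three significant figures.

For a continuous step input, C/C₀ ≈ ½·erfc((x−vt)/(2√(Dt))).
vt = 0.052 × 680 = 35.36 m and 2√(Dt) = 2√(0.066 × 680) = 13.40 m.
Argument (x−vt)/(2√(Dt)) = (20 − 35.36)/13.40 = -1.146; ½·erfc(-1.146) = 0.9475.
C = 11 × 0.9475 = 10.4 mg/L.

10.4 mg/L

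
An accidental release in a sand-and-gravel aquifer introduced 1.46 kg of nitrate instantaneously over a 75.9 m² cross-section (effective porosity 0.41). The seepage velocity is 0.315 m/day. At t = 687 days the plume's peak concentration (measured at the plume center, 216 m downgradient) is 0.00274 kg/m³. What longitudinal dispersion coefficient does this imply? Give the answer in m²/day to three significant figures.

At the plume center C_max = M/(n_e·A·√(4πDt)), so D = M²/(4πt·(n_e·A·C_max)²).
n_e·A·C_max = 0.41 × 75.9 × 0.00274 = 0.08527 kg/m.
D = 1.46²/(4π × 687 × 0.08527²) = 0.0340 m²/day.

0.0340 m²/day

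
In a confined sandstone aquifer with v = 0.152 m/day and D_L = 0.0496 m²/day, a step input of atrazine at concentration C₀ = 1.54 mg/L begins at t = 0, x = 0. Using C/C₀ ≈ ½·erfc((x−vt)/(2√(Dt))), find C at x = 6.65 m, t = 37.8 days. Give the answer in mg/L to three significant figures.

0.493 mg/L

For a continuous step input, C/C₀ ≈ ½·erfc((x−vt)/(2√(Dt))).
vt = 0.152 × 37.8 = 5.7456 m and 2√(Dt) = 2√(0.0496 × 37.8) = 2.739 m.
Argument (x−vt)/(2√(Dt)) = (6.65 − 5.7456)/2.739 = 0.3302; ½·erfc(0.3302) = 0.3203.
C = 1.54 × 0.3203 = 0.493 mg/L.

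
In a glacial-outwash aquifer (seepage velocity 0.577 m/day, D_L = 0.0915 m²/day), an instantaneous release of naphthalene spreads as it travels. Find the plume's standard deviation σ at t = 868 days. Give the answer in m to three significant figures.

12.6 m

Dispersive spreading gives a Gaussian with σ² = 2Dt; advection only shifts the center.
σ = √(2 × 0.0915 × 868) = 12.6 m.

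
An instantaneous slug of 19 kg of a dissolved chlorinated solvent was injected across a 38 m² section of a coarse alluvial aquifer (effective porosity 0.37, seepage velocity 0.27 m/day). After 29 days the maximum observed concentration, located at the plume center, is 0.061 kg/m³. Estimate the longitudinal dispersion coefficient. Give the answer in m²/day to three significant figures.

At the plume center C_max = M/(n_e·A·√(4πDt)), so D = M²/(4πt·(n_e·A·C_max)²).
n_e·A·C_max = 0.37 × 38 × 0.061 = 0.8577 kg/m.
D = 19²/(4π × 29 × 0.8577²) = 1.35 m²/day.

1.35 m²/day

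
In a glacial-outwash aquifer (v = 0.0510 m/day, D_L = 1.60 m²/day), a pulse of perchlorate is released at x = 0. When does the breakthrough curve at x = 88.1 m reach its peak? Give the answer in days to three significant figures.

For the 1D instantaneous-source solution, setting ∂C/∂t = 0 at fixed x gives v²t² + 2Dt − x² = 0, so t = (√(D² + v²x²) − D)/v².
√(D² + v²x²) = √(1.60² + 0.0510² × 88.1²) = 4.769; v² = 0.002601.
t = (4.769 − 1.60)/0.002601 = 1220 days (vs. the pure-advection estimate x/v = 1730 d).

1220 days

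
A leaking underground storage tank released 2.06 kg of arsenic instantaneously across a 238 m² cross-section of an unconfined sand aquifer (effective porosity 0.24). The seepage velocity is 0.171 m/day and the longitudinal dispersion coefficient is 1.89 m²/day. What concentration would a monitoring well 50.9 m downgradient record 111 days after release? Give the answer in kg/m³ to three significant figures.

For an instantaneous plane source, C(x,t) = M/(n_e·A·√(4πDt)) · exp(−(x−vt)²/(4Dt)), with n_e·A the pore (flow) area.
Plume center vt = 0.171 × 111 = 18.981 m, so the well at 50.9 m is 31.919 m downgradient of the peak.
√(4πDt) = 51.34 m, giving peak height M/(n_e·A·√(4πDt)) = 2.06/(0.24 × 238 × 51.34) = 0.0007025 kg/m³.
(x−vt)²/(4Dt) = (31.919)²/(4 × 1.89 × 111) = 1.214; exp(−1.214) = 0.2970.
C = 0.0007025 × 0.2970 = 0.000209 kg/m³.

0.000209 kg/m³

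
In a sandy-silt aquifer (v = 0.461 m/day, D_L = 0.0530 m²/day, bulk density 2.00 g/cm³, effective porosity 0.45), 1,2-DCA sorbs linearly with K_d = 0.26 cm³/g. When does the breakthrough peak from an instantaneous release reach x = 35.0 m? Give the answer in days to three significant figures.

Retardation factor R = 1 + ρ_b·K_d/n = 1 + 2.00 × 0.26/0.45 = 2.156.
Sorption retards both mechanisms: v_R = v/R = 0.2138 m/day, D_R = D/R = 0.02458 m²/day.
Peak time from v_R²t² + 2D_R t − x² = 0: t = (√(D_R² + v_R²x²) − D_R)/v_R².
√(D_R² + v_R²x²) = √(0.02458² + 0.2138² × 35.0²) = 7.483; v_R² = 0.04571.
t = (7.483 − 0.02458)/0.04571 = 163 days.

163 days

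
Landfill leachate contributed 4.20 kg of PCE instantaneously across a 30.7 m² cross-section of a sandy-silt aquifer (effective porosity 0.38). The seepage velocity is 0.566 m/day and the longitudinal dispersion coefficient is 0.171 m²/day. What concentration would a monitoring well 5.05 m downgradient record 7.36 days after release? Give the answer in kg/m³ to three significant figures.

0.0775 kg/m³

For an instantaneous plane source, C(x,t) = M/(n_e·A·√(4πDt)) · exp(−(x−vt)²/(4Dt)), with n_e·A the pore (flow) area.
Plume center vt = 0.566 × 7.36 = 4.16576 m, so the well at 5.05 m is 0.88424 m downgradient of the peak.
√(4πDt) = 3.977 m, giving peak height M/(n_e·A·√(4πDt)) = 4.20/(0.38 × 30.7 × 3.977) = 0.09053 kg/m³.
(x−vt)²/(4Dt) = (0.88424)²/(4 × 0.171 × 7.36) = 0.1553; exp(−0.1553) = 0.8562.
C = 0.09053 × 0.8562 = 0.0775 kg/m³.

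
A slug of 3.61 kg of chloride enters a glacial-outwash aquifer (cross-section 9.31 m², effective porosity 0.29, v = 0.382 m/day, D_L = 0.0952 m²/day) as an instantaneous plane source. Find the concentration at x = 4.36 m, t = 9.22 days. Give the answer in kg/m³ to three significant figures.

0.330 kg/m³

For an instantaneous plane source, C(x,t) = M/(n_e·A·√(4πDt)) · exp(−(x−vt)²/(4Dt)), with n_e·A the pore (flow) area.
Plume center vt = 0.382 × 9.22 = 3.52204 m, so the well at 4.36 m is 0.83796 m downgradient of the peak.
√(4πDt) = 3.321 m, giving peak height M/(n_e·A·√(4πDt)) = 3.61/(0.29 × 9.31 × 3.321) = 0.4026 kg/m³.
(x−vt)²/(4Dt) = (0.83796)²/(4 × 0.0952 × 9.22) = 0.2000; exp(−0.2000) = 0.8187.
C = 0.4026 × 0.8187 = 0.330 kg/m³.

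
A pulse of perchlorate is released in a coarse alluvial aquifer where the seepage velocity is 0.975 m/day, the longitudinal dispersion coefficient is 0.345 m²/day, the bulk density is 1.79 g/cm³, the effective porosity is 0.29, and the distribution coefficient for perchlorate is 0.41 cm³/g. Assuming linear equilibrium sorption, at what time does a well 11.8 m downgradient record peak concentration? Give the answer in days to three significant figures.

41.5 days

Retardation factor R = 1 + ρ_b·K_d/n = 1 + 1.79 × 0.41/0.29 = 3.531.
Sorption retards both mechanisms: v_R = v/R = 0.2761 m/day, D_R = D/R = 0.09771 m²/day.
Peak time from v_R²t² + 2D_R t − x² = 0: t = (√(D_R² + v_R²x²) − D_R)/v_R².
√(D_R² + v_R²x²) = √(0.09771² + 0.2761² × 11.8²) = 3.259; v_R² = 0.07623.
t = (3.259 − 0.09771)/0.07623 = 41.5 days.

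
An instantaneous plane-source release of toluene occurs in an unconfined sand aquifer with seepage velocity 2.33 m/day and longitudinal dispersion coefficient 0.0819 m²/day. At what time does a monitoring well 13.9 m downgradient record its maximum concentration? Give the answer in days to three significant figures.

5.95 days

For the 1D instantaneous-source solution, setting ∂C/∂t = 0 at fixed x gives v²t² + 2Dt − x² = 0, so t = (√(D² + v²x²) − D)/v².
√(D² + v²x²) = √(0.0819² + 2.33² × 13.9²) = 32.39; v² = 5.4289.
t = (32.39 − 0.0819)/5.4289 = 5.95 days (vs. the pure-advection estimate x/v = 5.97 d).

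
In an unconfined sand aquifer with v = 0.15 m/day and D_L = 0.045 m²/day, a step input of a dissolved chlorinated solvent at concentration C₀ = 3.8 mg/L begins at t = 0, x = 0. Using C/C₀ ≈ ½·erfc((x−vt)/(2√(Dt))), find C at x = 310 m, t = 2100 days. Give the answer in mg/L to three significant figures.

For a continuous step input, C/C₀ ≈ ½·erfc((x−vt)/(2√(Dt))).
vt = 0.15 × 2100 = 315 m and 2√(Dt) = 2√(0.045 × 2100) = 19.44 m.
Argument (x−vt)/(2√(Dt)) = (310 − 315)/19.44 = -0.2572; ½·erfc(-0.2572) = 0.6420.
C = 3.8 × 0.6420 = 2.44 mg/L.

2.44 mg/L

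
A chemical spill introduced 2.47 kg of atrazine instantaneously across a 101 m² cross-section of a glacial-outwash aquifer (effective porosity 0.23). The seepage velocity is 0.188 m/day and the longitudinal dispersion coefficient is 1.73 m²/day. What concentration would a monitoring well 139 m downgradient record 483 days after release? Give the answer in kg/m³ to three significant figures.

0.000518 kg/m³

For an instantaneous plane source, C(x,t) = M/(n_e·A·√(4πDt)) · exp(−(x−vt)²/(4Dt)), with n_e·A the pore (flow) area.
Plume center vt = 0.188 × 483 = 90.804 m, so the well at 139 m is 48.196 m downgradient of the peak.
√(4πDt) = 102.5 m, giving peak height M/(n_e·A·√(4πDt)) = 2.47/(0.23 × 101 × 102.5) = 0.001037 kg/m³.
(x−vt)²/(4Dt) = (48.196)²/(4 × 1.73 × 483) = 0.6950; exp(−0.6950) = 0.4991.
C = 0.001037 × 0.4991 = 0.000518 kg/m³.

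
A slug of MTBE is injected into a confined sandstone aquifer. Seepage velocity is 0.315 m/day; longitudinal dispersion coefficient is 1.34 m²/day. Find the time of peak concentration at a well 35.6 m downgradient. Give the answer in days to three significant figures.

For the 1D instantaneous-source solution, setting ∂C/∂t = 0 at fixed x gives v²t² + 2Dt − x² = 0, so t = (√(D² + v²x²) − D)/v².
√(D² + v²x²) = √(1.34² + 0.315² × 35.6²) = 11.29; v² = 0.099225.
t = (11.29 − 1.34)/0.099225 = 100 days (vs. the pure-advection estimate x/v = 113 d).

100 days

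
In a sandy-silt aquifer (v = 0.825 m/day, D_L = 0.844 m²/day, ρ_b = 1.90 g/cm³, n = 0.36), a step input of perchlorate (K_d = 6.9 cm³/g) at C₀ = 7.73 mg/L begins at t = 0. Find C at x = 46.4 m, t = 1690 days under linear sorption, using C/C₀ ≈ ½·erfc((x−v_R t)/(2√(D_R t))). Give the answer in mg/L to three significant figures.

Retardation factor R = 1 + ρ_b·K_d/n = 1 + 1.90 × 6.9/0.36 = 37.42.
Sorption retards both mechanisms: v_R = v/R = 0.02205 m/day, D_R = D/R = 0.02255 m²/day.
v_R·t = 0.02205 × 1690 = 37.2645 m; 2√(D_R t) = 12.35 m; argument = (46.4 − 37.2645)/12.35 = 0.7397.
C = C₀ × ½·erfc(0.7397) = 7.73 × 0.1478 = 1.14 mg/L.

1.14 mg/L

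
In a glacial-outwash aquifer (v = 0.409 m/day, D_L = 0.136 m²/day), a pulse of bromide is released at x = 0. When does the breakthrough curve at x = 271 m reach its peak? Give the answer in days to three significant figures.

662 days

For the 1D instantaneous-source solution, setting ∂C/∂t = 0 at fixed x gives v²t² + 2Dt − x² = 0, so t = (√(D² + v²x²) − D)/v².
√(D² + v²x²) = √(0.136² + 0.409² × 271²) = 110.8; v² = 0.167281.
t = (110.8 − 0.136)/0.167281 = 662 days (vs. the pure-advection estimate x/v = 663 d).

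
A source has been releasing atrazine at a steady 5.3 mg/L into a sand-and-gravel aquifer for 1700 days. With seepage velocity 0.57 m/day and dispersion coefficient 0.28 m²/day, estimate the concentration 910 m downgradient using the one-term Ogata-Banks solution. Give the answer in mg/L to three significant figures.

For a continuous step input, C/C₀ ≈ ½·erfc((x−vt)/(2√(Dt))).
vt = 0.57 × 1700 = 969 m and 2√(Dt) = 2√(0.28 × 1700) = 43.63 m.
Argument (x−vt)/(2√(Dt)) = (910 − 969)/43.63 = -1.352; ½·erfc(-1.352) = 0.9721.
C = 5.3 × 0.9721 = 5.15 mg/L.

5.15 mg/L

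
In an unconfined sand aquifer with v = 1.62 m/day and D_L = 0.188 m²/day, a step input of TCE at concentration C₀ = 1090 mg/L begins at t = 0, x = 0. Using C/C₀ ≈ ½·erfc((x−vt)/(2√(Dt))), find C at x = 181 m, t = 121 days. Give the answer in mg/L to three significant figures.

For a continuous step input, C/C₀ ≈ ½·erfc((x−vt)/(2√(Dt))).
vt = 1.62 × 121 = 196.02 m and 2√(Dt) = 2√(0.188 × 121) = 9.539 m.
Argument (x−vt)/(2√(Dt)) = (181 − 196.02)/9.539 = -1.575; ½·erfc(-1.575) = 0.9870.
C = 1090 × 0.9870 = 1080 mg/L.

1080 mg/L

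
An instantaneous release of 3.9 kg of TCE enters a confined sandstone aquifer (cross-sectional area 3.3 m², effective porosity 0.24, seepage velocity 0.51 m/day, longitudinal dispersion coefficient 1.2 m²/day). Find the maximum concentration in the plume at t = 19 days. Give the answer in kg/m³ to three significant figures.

0.291 kg/m³

The peak of an instantaneous 1D plume sits at x = vt; there the Gaussian factor is 1 and C_max = M/(n_e·A·√(4πDt)), where n_e·A is the pore area the mass is dissolved in.
√(4πDt) = √(4π × 1.2 × 19) = 16.93 m, so C_max = 3.9/(0.24 × 3.3 × 16.93) = 0.291 kg/m³.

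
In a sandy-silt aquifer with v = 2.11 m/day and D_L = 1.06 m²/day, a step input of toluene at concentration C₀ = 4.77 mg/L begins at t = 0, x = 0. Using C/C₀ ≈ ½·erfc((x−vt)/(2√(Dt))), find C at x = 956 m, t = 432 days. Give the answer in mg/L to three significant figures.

0.338 mg/L

For a continuous step input, C/C₀ ≈ ½·erfc((x−vt)/(2√(Dt))).
vt = 2.11 × 432 = 911.52 m and 2√(Dt) = 2√(1.06 × 432) = 42.80 m.
Argument (x−vt)/(2√(Dt)) = (956 − 911.52)/42.80 = 1.039; ½·erfc(1.039) = 0.07087.
C = 4.77 × 0.07087 = 0.338 mg/L.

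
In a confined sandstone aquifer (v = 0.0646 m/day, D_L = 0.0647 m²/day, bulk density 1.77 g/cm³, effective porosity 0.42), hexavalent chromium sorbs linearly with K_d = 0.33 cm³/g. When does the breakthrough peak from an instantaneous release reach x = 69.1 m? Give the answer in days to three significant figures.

2520 days

Retardation factor R = 1 + ρ_b·K_d/n = 1 + 1.77 × 0.33/0.42 = 2.391.
Sorption retards both mechanisms: v_R = v/R = 0.02702 m/day, D_R = D/R = 0.02706 m²/day.
Peak time from v_R²t² + 2D_R t − x² = 0: t = (√(D_R² + v_R²x²) − D_R)/v_R².
√(D_R² + v_R²x²) = √(0.02706² + 0.02702² × 69.1²) = 1.867; v_R² = 0.0007301.
t = (1.867 − 0.02706)/0.0007301 = 2520 days.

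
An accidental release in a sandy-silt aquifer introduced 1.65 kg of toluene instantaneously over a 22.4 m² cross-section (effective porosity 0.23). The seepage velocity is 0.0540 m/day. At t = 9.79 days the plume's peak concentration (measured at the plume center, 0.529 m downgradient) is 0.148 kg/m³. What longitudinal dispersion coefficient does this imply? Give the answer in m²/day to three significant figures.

At the plume center C_max = M/(n_e·A·√(4πDt)), so D = M²/(4πt·(n_e·A·C_max)²).
n_e·A·C_max = 0.23 × 22.4 × 0.148 = 0.7625 kg/m.
D = 1.65²/(4π × 9.79 × 0.7625²) = 0.0381 m²/day.

0.0381 m²/day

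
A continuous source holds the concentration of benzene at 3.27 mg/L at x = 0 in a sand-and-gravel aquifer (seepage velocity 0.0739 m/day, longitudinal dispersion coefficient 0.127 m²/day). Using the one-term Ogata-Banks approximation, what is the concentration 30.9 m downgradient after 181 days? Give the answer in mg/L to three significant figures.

For a continuous step input, C/C₀ ≈ ½·erfc((x−vt)/(2√(Dt))).
vt = 0.0739 × 181 = 13.3759 m and 2√(Dt) = 2√(0.127 × 181) = 9.589 m.
Argument (x−vt)/(2√(Dt)) = (30.9 − 13.3759)/9.589 = 1.828; ½·erfc(1.828) = 0.004866.
C = 3.27 × 0.004866 = 0.0159 mg/L.

0.0159 mg/L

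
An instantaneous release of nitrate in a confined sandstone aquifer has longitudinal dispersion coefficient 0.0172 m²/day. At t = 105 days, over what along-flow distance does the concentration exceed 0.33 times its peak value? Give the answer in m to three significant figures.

The plume is Gaussian with σ = √(2Dt) = √(2 × 0.0172 × 105) = 1.901 m.
C/C_peak = exp(−Δx²/(2σ²)) = 0.33 ⇒ Δx = σ·√(−2 ln 0.33) = 1.901 × 1.489 = 2.831 m.
Width = 2Δx = 5.66 m.

5.66 m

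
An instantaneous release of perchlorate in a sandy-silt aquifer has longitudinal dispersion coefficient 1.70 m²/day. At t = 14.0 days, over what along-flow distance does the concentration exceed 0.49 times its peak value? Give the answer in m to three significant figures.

The plume is Gaussian with σ = √(2Dt) = √(2 × 1.70 × 14.0) = 6.899 m.
C/C_peak = exp(−Δx²/(2σ²)) = 0.49 ⇒ Δx = σ·√(−2 ln 0.49) = 6.899 × 1.194 = 8.237 m.
Width = 2Δx = 16.5 m.

16.5 m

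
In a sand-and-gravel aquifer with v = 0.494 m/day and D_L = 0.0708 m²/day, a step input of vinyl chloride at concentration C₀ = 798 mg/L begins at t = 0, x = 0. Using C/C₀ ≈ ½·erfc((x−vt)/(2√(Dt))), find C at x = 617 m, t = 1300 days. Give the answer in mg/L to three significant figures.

For a continuous step input, C/C₀ ≈ ½·erfc((x−vt)/(2√(Dt))).
vt = 0.494 × 1300 = 642.2 m and 2√(Dt) = 2√(0.0708 × 1300) = 19.19 m.
Argument (x−vt)/(2√(Dt)) = (617 − 642.2)/19.19 = -1.313; ½·erfc(-1.313) = 0.9683.
C = 798 × 0.9683 = 773 mg/L.

773 mg/L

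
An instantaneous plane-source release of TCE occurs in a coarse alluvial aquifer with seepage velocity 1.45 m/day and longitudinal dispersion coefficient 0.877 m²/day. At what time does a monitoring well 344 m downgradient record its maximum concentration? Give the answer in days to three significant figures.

237 days

For the 1D instantaneous-source solution, setting ∂C/∂t = 0 at fixed x gives v²t² + 2Dt − x² = 0, so t = (√(D² + v²x²) − D)/v².
√(D² + v²x²) = √(0.877² + 1.45² × 344²) = 498.8; v² = 2.1025.
t = (498.8 − 0.877)/2.1025 = 237 days (vs. the pure-advection estimate x/v = 237 d).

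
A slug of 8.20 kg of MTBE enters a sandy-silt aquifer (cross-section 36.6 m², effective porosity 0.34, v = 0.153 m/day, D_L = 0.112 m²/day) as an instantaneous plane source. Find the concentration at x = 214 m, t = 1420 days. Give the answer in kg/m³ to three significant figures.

0.0145 kg/m³

For an instantaneous plane source, C(x,t) = M/(n_e·A·√(4πDt)) · exp(−(x−vt)²/(4Dt)), with n_e·A the pore (flow) area.
Plume center vt = 0.153 × 1420 = 217.26 m, so the well at 214 m is 3.26 m upgradient of the peak.
√(4πDt) = 44.71 m, giving peak height M/(n_e·A·√(4πDt)) = 8.20/(0.34 × 36.6 × 44.71) = 0.01474 kg/m³.
(x−vt)²/(4Dt) = (-3.26)²/(4 × 0.112 × 1420) = 0.01671; exp(−0.01671) = 0.9834.
C = 0.01474 × 0.9834 = 0.0145 kg/m³.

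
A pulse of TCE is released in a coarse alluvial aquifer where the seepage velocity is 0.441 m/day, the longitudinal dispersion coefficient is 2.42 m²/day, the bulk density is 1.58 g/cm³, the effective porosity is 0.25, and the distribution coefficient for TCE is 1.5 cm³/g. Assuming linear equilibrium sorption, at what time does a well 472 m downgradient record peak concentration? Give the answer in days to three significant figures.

11100 days

Retardation factor R = 1 + ρ_b·K_d/n = 1 + 1.58 × 1.5/0.25 = 10.48.
Sorption retards both mechanisms: v_R = v/R = 0.04208 m/day, D_R = D/R = 0.2309 m²/day.
Peak time from v_R²t² + 2D_R t − x² = 0: t = (√(D_R² + v_R²x²) − D_R)/v_R².
√(D_R² + v_R²x²) = √(0.2309² + 0.04208² × 472²) = 19.86; v_R² = 0.001771.
t = (19.86 − 0.2309)/0.001771 = 11100 days.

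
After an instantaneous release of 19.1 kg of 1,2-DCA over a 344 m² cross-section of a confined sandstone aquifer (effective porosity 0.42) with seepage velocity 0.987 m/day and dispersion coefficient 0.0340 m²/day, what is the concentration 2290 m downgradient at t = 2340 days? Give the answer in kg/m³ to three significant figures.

For an instantaneous plane source, C(x,t) = M/(n_e·A·√(4πDt)) · exp(−(x−vt)²/(4Dt)), with n_e·A the pore (flow) area.
Plume center vt = 0.987 × 2340 = 2309.58 m, so the well at 2290 m is 19.58 m upgradient of the peak.
√(4πDt) = 31.62 m, giving peak height M/(n_e·A·√(4πDt)) = 19.1/(0.42 × 344 × 31.62) = 0.004181 kg/m³.
(x−vt)²/(4Dt) = (-19.58)²/(4 × 0.0340 × 2340) = 1.205; exp(−1.205) = 0.2997.
C = 0.004181 × 0.2997 = 0.00125 kg/m³.

0.00125 kg/m³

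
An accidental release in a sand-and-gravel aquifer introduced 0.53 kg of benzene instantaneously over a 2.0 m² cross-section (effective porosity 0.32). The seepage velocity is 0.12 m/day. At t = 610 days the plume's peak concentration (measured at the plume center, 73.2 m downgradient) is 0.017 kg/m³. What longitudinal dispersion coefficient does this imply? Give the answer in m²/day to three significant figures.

0.310 m²/day

At the plume center C_max = M/(n_e·A·√(4πDt)), so D = M²/(4πt·(n_e·A·C_max)²).
n_e·A·C_max = 0.32 × 2.0 × 0.017 = 0.01088 kg/m.
D = 0.53²/(4π × 610 × 0.01088²) = 0.310 m²/day.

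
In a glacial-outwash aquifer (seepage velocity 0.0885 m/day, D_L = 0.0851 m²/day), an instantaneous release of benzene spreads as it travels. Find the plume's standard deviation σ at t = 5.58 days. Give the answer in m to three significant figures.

Dispersive spreading gives a Gaussian with σ² = 2Dt; advection only shifts the center.
σ = √(2 × 0.0851 × 5.58) = 0.975 m.

0.975 m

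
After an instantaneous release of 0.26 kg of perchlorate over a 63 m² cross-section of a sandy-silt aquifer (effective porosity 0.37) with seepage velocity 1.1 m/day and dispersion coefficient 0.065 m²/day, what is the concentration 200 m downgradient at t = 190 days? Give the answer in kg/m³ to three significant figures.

0.000174 kg/m³

For an instantaneous plane source, C(x,t) = M/(n_e·A·√(4πDt)) · exp(−(x−vt)²/(4Dt)), with n_e·A the pore (flow) area.
Plume center vt = 1.1 × 190 = 209 m, so the well at 200 m is 9 m upgradient of the peak.
√(4πDt) = 12.46 m, giving peak height M/(n_e·A·√(4πDt)) = 0.26/(0.37 × 63 × 12.46) = 0.0008952 kg/m³.
(x−vt)²/(4Dt) = (-9)²/(4 × 0.065 × 190) = 1.640; exp(−1.640) = 0.1940.
C = 0.0008952 × 0.1940 = 0.000174 kg/m³.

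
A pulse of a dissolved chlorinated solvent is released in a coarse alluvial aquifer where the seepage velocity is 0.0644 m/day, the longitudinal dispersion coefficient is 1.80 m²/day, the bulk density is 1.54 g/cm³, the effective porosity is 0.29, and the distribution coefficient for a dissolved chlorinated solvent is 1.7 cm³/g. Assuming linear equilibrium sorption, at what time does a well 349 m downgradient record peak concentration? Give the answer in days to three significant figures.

Retardation factor R = 1 + ρ_b·K_d/n = 1 + 1.54 × 1.7/0.29 = 10.03.
Sorption retards both mechanisms: v_R = v/R = 0.006421 m/day, D_R = D/R = 0.1795 m²/day.
Peak time from v_R²t² + 2D_R t − x² = 0: t = (√(D_R² + v_R²x²) − D_R)/v_R².
√(D_R² + v_R²x²) = √(0.1795² + 0.006421² × 349²) = 2.248; v_R² = 4.123e-05.
t = (2.248 − 0.1795)/4.123e-05 = 50200 days.

50200 days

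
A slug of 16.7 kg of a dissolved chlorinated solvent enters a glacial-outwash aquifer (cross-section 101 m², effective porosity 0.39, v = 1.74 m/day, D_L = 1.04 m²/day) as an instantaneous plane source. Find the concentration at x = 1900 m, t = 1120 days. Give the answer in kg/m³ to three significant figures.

0.00210 kg/m³

For an instantaneous plane source, C(x,t) = M/(n_e·A·√(4πDt)) · exp(−(x−vt)²/(4Dt)), with n_e·A the pore (flow) area.
Plume center vt = 1.74 × 1120 = 1948.8 m, so the well at 1900 m is 48.8 m upgradient of the peak.
√(4πDt) = 121.0 m, giving peak height M/(n_e·A·√(4πDt)) = 16.7/(0.39 × 101 × 121.0) = 0.003504 kg/m³.
(x−vt)²/(4Dt) = (-48.8)²/(4 × 1.04 × 1120) = 0.5111; exp(−0.5111) = 0.5998.
C = 0.003504 × 0.5998 = 0.00210 kg/m³.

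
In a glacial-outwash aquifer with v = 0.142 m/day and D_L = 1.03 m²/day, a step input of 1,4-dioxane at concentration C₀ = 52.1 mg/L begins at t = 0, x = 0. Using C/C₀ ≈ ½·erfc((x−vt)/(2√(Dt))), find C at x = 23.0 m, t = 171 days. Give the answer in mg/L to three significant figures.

27.5 mg/L

For a continuous step input, C/C₀ ≈ ½·erfc((x−vt)/(2√(Dt))).
vt = 0.142 × 171 = 24.282 m and 2√(Dt) = 2√(1.03 × 171) = 26.54 m.
Argument (x−vt)/(2√(Dt)) = (23.0 − 24.282)/26.54 = -0.04830; ½·erfc(-0.04830) = 0.5272.
C = 52.1 × 0.5272 = 27.5 mg/L.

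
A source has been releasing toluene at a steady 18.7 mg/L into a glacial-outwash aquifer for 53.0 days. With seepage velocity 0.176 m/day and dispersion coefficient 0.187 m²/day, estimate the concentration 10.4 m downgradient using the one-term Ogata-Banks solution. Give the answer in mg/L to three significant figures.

For a continuous step input, C/C₀ ≈ ½·erfc((x−vt)/(2√(Dt))).
vt = 0.176 × 53.0 = 9.328 m and 2√(Dt) = 2√(0.187 × 53.0) = 6.296 m.
Argument (x−vt)/(2√(Dt)) = (10.4 − 9.328)/6.296 = 0.1703; ½·erfc(0.1703) = 0.4048.
C = 18.7 × 0.4048 = 7.57 mg/L.

7.57 mg/L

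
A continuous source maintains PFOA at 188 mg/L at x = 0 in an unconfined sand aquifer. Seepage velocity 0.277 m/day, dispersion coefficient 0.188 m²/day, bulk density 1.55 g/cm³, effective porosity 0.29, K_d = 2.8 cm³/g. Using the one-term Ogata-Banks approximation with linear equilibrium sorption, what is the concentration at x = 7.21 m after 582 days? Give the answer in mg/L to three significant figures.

147 mg/L

Retardation factor R = 1 + ρ_b·K_d/n = 1 + 1.55 × 2.8/0.29 = 15.97.
Sorption retards both mechanisms: v_R = v/R = 0.01735 m/day, D_R = D/R = 0.01177 m²/day.
v_R·t = 0.01735 × 582 = 10.0977 m; 2√(D_R t) = 5.235 m; argument = (7.21 − 10.0977)/5.235 = -0.5516.
C = C₀ × ½·erfc(-0.5516) = 188 × 0.7823 = 147 mg/L.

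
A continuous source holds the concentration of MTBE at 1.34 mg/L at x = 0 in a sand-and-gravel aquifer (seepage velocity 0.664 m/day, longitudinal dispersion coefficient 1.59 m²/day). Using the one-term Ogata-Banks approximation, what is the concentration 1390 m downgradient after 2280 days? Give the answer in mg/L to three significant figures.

1.24 mg/L

For a continuous step input, C/C₀ ≈ ½·erfc((x−vt)/(2√(Dt))).
vt = 0.664 × 2280 = 1513.92 m and 2√(Dt) = 2√(1.59 × 2280) = 120.4 m.
Argument (x−vt)/(2√(Dt)) = (1390 − 1513.92)/120.4 = -1.029; ½·erfc(-1.029) = 0.9272.
C = 1.34 × 0.9272 = 1.24 mg/L.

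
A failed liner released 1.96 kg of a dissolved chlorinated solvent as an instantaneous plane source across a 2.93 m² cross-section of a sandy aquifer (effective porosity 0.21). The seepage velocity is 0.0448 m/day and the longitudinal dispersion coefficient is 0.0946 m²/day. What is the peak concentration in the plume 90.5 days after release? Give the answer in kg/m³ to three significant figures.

The peak of an instantaneous 1D plume sits at x = vt; there the Gaussian factor is 1 and C_max = M/(n_e·A·√(4πDt)), where n_e·A is the pore area the mass is dissolved in.
√(4πDt) = √(4π × 0.0946 × 90.5) = 10.37 m, so C_max = 1.96/(0.21 × 2.93 × 10.37) = 0.307 kg/m³.

0.307 kg/m³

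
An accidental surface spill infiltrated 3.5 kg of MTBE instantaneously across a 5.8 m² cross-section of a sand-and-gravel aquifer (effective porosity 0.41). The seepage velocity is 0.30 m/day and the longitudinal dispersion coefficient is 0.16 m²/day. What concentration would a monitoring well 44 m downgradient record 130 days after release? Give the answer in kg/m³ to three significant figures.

0.0674 kg/m³

For an instantaneous plane source, C(x,t) = M/(n_e·A·√(4πDt)) · exp(−(x−vt)²/(4Dt)), with n_e·A the pore (flow) area.
Plume center vt = 0.30 × 130 = 39 m, so the well at 44 m is 5 m downgradient of the peak.
√(4πDt) = 16.17 m, giving peak height M/(n_e·A·√(4πDt)) = 3.5/(0.41 × 5.8 × 16.17) = 0.09102 kg/m³.
(x−vt)²/(4Dt) = (5)²/(4 × 0.16 × 130) = 0.3005; exp(−0.3005) = 0.7404.
C = 0.09102 × 0.7404 = 0.0674 kg/m³.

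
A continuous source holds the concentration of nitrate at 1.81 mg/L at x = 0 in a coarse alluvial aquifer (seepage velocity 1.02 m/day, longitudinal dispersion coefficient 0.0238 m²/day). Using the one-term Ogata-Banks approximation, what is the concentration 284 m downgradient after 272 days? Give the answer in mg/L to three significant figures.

0.0618 mg/L

For a continuous step input, C/C₀ ≈ ½·erfc((x−vt)/(2√(Dt))).
vt = 1.02 × 272 = 277.44 m and 2√(Dt) = 2√(0.0238 × 272) = 5.089 m.
Argument (x−vt)/(2√(Dt)) = (284 − 277.44)/5.089 = 1.289; ½·erfc(1.289) = 0.03416.
C = 1.81 × 0.03416 = 0.0618 mg/L.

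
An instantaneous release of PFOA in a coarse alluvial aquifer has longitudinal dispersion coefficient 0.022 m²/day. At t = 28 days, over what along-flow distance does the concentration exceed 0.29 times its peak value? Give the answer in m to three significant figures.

The plume is Gaussian with σ = √(2Dt) = √(2 × 0.022 × 28) = 1.110 m.
C/C_peak = exp(−Δx²/(2σ²)) = 0.29 ⇒ Δx = σ·√(−2 ln 0.29) = 1.110 × 1.573 = 1.746 m.
Width = 2Δx = 3.49 m.

3.49 m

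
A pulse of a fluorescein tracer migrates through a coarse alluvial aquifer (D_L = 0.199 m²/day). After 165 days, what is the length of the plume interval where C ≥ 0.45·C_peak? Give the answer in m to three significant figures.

The plume is Gaussian with σ = √(2Dt) = √(2 × 0.199 × 165) = 8.104 m.
C/C_peak = exp(−Δx²/(2σ²)) = 0.45 ⇒ Δx = σ·√(−2 ln 0.45) = 8.104 × 1.264 = 10.24 m.
Width = 2Δx = 20.5 m.

20.5 m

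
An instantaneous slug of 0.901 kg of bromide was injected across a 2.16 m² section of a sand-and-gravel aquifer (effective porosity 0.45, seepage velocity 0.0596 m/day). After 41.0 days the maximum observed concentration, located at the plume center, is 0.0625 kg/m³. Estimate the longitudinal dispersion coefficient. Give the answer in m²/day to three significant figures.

0.427 m²/day

At the plume center C_max = M/(n_e·A·√(4πDt)), so D = M²/(4πt·(n_e·A·C_max)²).
n_e·A·C_max = 0.45 × 2.16 × 0.0625 = 0.06075 kg/m.
D = 0.901²/(4π × 41.0 × 0.06075²) = 0.427 m²/day.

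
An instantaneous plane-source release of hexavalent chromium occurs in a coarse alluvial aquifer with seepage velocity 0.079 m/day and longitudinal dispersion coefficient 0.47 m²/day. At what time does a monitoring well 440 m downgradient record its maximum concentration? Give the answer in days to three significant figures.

For the 1D instantaneous-source solution, setting ∂C/∂t = 0 at fixed x gives v²t² + 2Dt − x² = 0, so t = (√(D² + v²x²) − D)/v².
√(D² + v²x²) = √(0.47² + 0.079² × 440²) = 34.76; v² = 0.006241.
t = (34.76 − 0.47)/0.006241 = 5490 days (vs. the pure-advection estimate x/v = 5570 d).

5490 days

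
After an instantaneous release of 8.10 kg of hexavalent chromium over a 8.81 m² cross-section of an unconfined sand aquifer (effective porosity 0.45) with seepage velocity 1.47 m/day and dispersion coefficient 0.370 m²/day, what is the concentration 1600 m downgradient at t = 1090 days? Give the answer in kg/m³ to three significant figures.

For an instantaneous plane source, C(x,t) = M/(n_e·A·√(4πDt)) · exp(−(x−vt)²/(4Dt)), with n_e·A the pore (flow) area.
Plume center vt = 1.47 × 1090 = 1602.3 m, so the well at 1600 m is 2.3 m upgradient of the peak.
√(4πDt) = 71.19 m, giving peak height M/(n_e·A·√(4πDt)) = 8.10/(0.45 × 8.81 × 71.19) = 0.02870 kg/m³.
(x−vt)²/(4Dt) = (-2.3)²/(4 × 0.370 × 1090) = 0.003279; exp(−0.003279) = 0.9967.
C = 0.02870 × 0.9967 = 0.0286 kg/m³.

0.0286 kg/m³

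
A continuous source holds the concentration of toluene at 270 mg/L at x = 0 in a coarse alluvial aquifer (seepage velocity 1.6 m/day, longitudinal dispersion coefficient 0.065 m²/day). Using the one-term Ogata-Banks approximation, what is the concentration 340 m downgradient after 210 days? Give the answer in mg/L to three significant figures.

59.9 mg/L

For a continuous step input, C/C₀ ≈ ½·erfc((x−vt)/(2√(Dt))).
vt = 1.6 × 210 = 336 m and 2√(Dt) = 2√(0.065 × 210) = 7.389 m.
Argument (x−vt)/(2√(Dt)) = (340 − 336)/7.389 = 0.5413; ½·erfc(0.5413) = 0.2220.
C = 270 × 0.2220 = 59.9 mg/L.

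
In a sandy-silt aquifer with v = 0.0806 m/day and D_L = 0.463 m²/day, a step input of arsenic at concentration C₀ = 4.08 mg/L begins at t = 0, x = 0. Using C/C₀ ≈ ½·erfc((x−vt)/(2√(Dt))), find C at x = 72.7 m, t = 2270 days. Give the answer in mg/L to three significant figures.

4.05 mg/L

For a continuous step input, C/C₀ ≈ ½·erfc((x−vt)/(2√(Dt))).
vt = 0.0806 × 2270 = 182.962 m and 2√(Dt) = 2√(0.463 × 2270) = 64.84 m.
Argument (x−vt)/(2√(Dt)) = (72.7 − 182.962)/64.84 = -1.701; ½·erfc(-1.701) = 0.9919.
C = 4.08 × 0.9919 = 4.05 mg/L.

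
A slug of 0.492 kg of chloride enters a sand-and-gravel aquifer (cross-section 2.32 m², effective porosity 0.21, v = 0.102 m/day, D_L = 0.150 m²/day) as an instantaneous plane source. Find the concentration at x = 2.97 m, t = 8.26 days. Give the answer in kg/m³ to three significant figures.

0.103 kg/m³

For an instantaneous plane source, C(x,t) = M/(n_e·A·√(4πDt)) · exp(−(x−vt)²/(4Dt)), with n_e·A the pore (flow) area.
Plume center vt = 0.102 × 8.26 = 0.84252 m, so the well at 2.97 m is 2.12748 m downgradient of the peak.
√(4πDt) = 3.946 m, giving peak height M/(n_e·A·√(4πDt)) = 0.492/(0.21 × 2.32 × 3.946) = 0.2559 kg/m³.
(x−vt)²/(4Dt) = (2.12748)²/(4 × 0.150 × 8.26) = 0.9133; exp(−0.9133) = 0.4012.
C = 0.2559 × 0.4012 = 0.103 kg/m³.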